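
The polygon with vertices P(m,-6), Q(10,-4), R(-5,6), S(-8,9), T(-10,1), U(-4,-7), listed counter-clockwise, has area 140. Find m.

-1

The doubled signed area Σ (x_i y_{i+1} − x_{i+1} y_i) is linear in m.
With m=0 it equals 283; the coefficient of m is 3 (from the two edges through P).
So 3·m + 283 = 2·140 = 280 ⇒ m = -1.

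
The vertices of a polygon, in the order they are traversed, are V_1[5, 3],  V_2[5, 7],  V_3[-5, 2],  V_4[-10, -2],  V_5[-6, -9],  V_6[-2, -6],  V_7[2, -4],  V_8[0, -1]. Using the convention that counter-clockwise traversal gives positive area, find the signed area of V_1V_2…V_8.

Apply the shoelace (surveyor's) formula: 2A = Σ (x_i·y_{i+1} − x_{i+1}·y_i), indices taken mod 8.
V_1→V_2: (5)(7) − (5)(3) = 20
V_2→V_3: (5)(2) − (-5)(7) = 45
V_3→V_4: (-5)(-2) − (-10)(2) = 30
V_4→V_5: (-10)(-9) − (-6)(-2) = 78
V_5→V_6: (-6)(-6) − (-2)(-9) = 18
V_6→V_7: (-2)(-4) − (2)(-6) = 20
V_7→V_8: (2)(-1) − (0)(-4) = -2
V_8→V_1: (0)(3) − (5)(-1) = 5
Σ = 214
Signed area = Σ/2 = 107 (positive ⇒ counter-clockwise traversal).

107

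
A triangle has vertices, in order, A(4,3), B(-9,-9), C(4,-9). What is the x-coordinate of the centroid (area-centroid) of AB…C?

Apply the shoelace formula. First the cross-terms c_i = x_i·y_{i+1} − x_{i+1}·y_i:
  -9, 117, 48  ⇒  2A = 156, A = 78.
Then Σ (x_i + x_{i+1})·c_i = -156, so x̄ = -156 / (6·78) = -1/3.

-1/3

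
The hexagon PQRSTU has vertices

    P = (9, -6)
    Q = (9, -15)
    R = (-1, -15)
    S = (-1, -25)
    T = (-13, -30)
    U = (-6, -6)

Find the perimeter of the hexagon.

82

|PQ| = √((0)² + (-9)²) = √81 = 9
|QR| = √((-10)² + (0)²) = √100 = 10
|RS| = √((0)² + (-10)²) = √100 = 10
|ST| = √((-12)² + (-5)²) = √169 = 13
|TU| = √((7)² + (24)²) = √625 = 25
|UP| = √((15)² + (0)²) = √225 = 15
Perimeter = 9 + 10 + 10 + 13 + 25 + 15 = 82.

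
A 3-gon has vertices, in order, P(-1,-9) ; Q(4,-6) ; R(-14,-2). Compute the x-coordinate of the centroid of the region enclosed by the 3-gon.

Apply Gauss's area formula. First the cross-terms c_i = x_i·y_{i+1} − x_{i+1}·y_i:
  42, -92, 124  ⇒  2A = 74, A = 37.
Then Σ (x_i + x_{i+1})·c_i = -814, so x̄ = -814 / (6·37) = -11/3.

-11/3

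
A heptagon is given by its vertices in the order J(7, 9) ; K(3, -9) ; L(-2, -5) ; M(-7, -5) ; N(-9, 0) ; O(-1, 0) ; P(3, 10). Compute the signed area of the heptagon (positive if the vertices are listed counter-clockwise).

-123

Apply the shoelace (surveyor's) formula: 2A = Σ (x_i·y_{i+1} − x_{i+1}·y_i), indices taken mod 7.
Cross-terms: -90, -33, -25, -45, 0, -10, -43  ⇒  Σ = -246
Signed area = Σ/2 = -123 (negative ⇒ clockwise traversal).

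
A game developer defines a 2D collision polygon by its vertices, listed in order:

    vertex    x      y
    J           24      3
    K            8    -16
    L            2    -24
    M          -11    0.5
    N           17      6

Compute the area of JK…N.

499.25

Apply the shoelace (surveyor's) formula: 2A = Σ (x_i·y_{i+1} − x_{i+1}·y_i), indices taken mod 5.
Σ = (-408) + (-160) + (-263) + (-74.5) + (-93) = -998.5
Area = |Σ|/2 = 499.25.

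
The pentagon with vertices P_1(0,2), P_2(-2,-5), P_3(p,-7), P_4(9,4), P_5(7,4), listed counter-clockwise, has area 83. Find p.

7

The doubled signed area Σ (x_i y_{i+1} − x_{i+1} y_i) is linear in p.
With p=0 it equals 103; the coefficient of p is 9 (from the two edges through P_3).
So 9·p + 103 = 2·83 = 166 ⇒ p = 7.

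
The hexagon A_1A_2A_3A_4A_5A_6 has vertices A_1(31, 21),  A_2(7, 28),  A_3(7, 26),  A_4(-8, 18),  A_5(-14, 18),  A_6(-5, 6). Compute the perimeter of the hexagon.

104

|A_1A_2| = √((-24)² + (7)²) = √625 = 25
|A_2A_3| = √((0)² + (-2)²) = √4 = 2
|A_3A_4| = √((-15)² + (-8)²) = √289 = 17
|A_4A_5| = √((-6)² + (0)²) = √36 = 6
|A_5A_6| = √((9)² + (-12)²) = √225 = 15
|A_6A_1| = √((36)² + (15)²) = √1521 = 39
Perimeter = 25 + 2 + 17 + 6 + 15 + 39 = 104.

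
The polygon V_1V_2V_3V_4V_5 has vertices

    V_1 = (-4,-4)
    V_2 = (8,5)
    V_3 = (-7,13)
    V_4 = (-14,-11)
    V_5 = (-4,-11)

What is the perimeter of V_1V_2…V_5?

74

|V_1V_2| = √((12)² + (9)²) = √225 = 15
|V_2V_3| = √((-15)² + (8)²) = √289 = 17
|V_3V_4| = √((-7)² + (-24)²) = √625 = 25
|V_4V_5| = √((10)² + (0)²) = √100 = 10
|V_5V_1| = √((0)² + (7)²) = √49 = 7
Perimeter = 15 + 17 + 25 + 10 + 7 = 74.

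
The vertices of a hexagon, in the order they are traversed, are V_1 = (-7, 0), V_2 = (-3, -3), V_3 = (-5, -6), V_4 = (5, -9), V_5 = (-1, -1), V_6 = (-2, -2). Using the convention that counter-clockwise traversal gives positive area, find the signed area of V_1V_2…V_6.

Apply Gauss's area formula: 2A = Σ (x_i·y_{i+1} − x_{i+1}·y_i), indices taken mod 6.
Cross-terms: 21, 3, 75, -14, 0, -14  ⇒  Σ = 71
Signed area = Σ/2 = 35.5 (positive ⇒ counter-clockwise traversal).

35.5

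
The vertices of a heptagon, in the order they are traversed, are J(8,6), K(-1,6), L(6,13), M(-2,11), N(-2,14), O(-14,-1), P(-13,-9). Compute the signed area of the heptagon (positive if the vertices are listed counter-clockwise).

198

Apply the shoelace (surveyor's) formula: 2A = Σ (x_i·y_{i+1} − x_{i+1}·y_i), indices taken mod 7.
J→K: (8)(6) − (-1)(6) = 54
K→L: (-1)(13) − (6)(6) = -49
L→M: (6)(11) − (-2)(13) = 92
M→N: (-2)(14) − (-2)(11) = -6
N→O: (-2)(-1) − (-14)(14) = 198
O→P: (-14)(-9) − (-13)(-1) = 113
P→J: (-13)(6) − (8)(-9) = -6
Σ = 396
Signed area = Σ/2 = 198 (positive ⇒ counter-clockwise traversal).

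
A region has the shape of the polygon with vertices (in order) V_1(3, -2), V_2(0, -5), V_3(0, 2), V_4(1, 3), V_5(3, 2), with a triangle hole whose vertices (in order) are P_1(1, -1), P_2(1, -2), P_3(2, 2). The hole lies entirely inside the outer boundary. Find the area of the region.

17.5

Outer boundary:
Apply Gauss's area formula: 2A = Σ (x_i·y_{i+1} − x_{i+1}·y_i), indices taken mod 5.
Σ = (-15) + (0) + (-2) + (-7) + (-12) = -36
Area = |Σ|/2 = 18.
Hole:
Σ = (-1) + (6) + (-4) = 1
Area = |Σ|/2 = 0.5.
Net area = 18 − 0.5 = 17.5.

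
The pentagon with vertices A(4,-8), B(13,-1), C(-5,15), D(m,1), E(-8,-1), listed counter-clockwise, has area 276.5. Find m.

The doubled signed area Σ (x_i y_{i+1} − x_{i+1} y_i) is linear in m.
With m=0 it equals 361; the coefficient of m is -16 (from the two edges through D).
So -16·m + 361 = 2·276.5 = 553 ⇒ m = -12.

-12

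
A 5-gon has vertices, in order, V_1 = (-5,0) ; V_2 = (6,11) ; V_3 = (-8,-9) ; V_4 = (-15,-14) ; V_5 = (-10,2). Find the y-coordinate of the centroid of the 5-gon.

-57/17

Apply Gauss's area formula. First the cross-terms c_i = x_i·y_{i+1} − x_{i+1}·y_i:
  -55, 34, -23, -170, 10  ⇒  2A = -204, A = -102.
Then Σ (y_i + y_{i+1})·c_i = 2052, so ȳ = 2052 / (6·(-102)) = -57/17.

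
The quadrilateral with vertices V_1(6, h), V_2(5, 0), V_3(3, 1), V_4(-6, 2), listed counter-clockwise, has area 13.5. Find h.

-2

Write out the shoelace sum; only the two edges meeting at V_1 involve h:
2·Area = [((-6)·h − 6·2) + (6·0 − 5·h)] + 17
       = -11·h + 5 = 27
⇒ h = -2.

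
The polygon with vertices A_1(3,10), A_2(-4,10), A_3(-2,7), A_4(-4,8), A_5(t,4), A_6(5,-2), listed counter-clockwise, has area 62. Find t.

The doubled signed area Σ (x_i y_{i+1} − x_{i+1} y_i) is linear in t.
With t=0 it equals 94; the coefficient of t is -10 (from the two edges through A_5).
So -10·t + 94 = 2·62 = 124 ⇒ t = -3.

-3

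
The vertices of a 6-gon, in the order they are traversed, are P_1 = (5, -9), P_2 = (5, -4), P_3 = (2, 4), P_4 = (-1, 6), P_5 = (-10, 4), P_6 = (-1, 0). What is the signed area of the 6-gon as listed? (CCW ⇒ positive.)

Apply the shoelace formula: 2A = Σ (x_i·y_{i+1} − x_{i+1}·y_i), indices taken mod 6.
Σ = (25) + (28) + (16) + (56) + (4) + (9) = 138
Signed area = Σ/2 = 69 (positive ⇒ counter-clockwise traversal).

69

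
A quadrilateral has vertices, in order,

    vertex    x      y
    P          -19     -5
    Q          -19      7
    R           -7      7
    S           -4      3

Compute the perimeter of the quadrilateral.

46

|PQ| = √((0)² + (12)²) = √144 = 12
|QR| = √((12)² + (0)²) = √144 = 12
|RS| = √((3)² + (-4)²) = √25 = 5
|SP| = √((-15)² + (-8)²) = √289 = 17
Perimeter = 12 + 12 + 5 + 17 = 46.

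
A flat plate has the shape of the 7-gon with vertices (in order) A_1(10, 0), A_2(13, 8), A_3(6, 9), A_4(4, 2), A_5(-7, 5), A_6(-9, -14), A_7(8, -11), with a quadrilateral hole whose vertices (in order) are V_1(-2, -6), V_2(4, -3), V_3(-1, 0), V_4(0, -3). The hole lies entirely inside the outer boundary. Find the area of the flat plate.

Outer boundary:
A_1→A_2: (10)(8) − (13)(0) = 80
A_2→A_3: (13)(9) − (6)(8) = 69
A_3→A_4: (6)(2) − (4)(9) = -24
A_4→A_5: (4)(5) − (-7)(2) = 34
A_5→A_6: (-7)(-14) − (-9)(5) = 143
A_6→A_7: (-9)(-11) − (8)(-14) = 211
A_7→A_1: (8)(0) − (10)(-11) = 110
Σ = 623
Area = |Σ|/2 = 311.5.
Hole:
Apply the shoelace (surveyor's) formula: 2A = Σ (x_i·y_{i+1} − x_{i+1}·y_i), indices taken mod 4.
Cross-terms: 30, -3, 3, -6  ⇒  Σ = 24
Area = |Σ|/2 = 12.
Net area = 311.5 − 12 = 299.5.

299.5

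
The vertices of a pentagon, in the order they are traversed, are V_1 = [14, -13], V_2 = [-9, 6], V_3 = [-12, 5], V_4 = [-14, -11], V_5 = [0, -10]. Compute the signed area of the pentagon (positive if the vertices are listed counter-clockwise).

Σ = (-33) + (27) + (202) + (140) + (140) = 476
Signed area = Σ/2 = 238 (positive ⇒ counter-clockwise traversal).

238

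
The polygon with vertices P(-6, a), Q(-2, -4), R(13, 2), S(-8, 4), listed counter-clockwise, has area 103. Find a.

-7

The doubled signed area Σ (x_i y_{i+1} − x_{i+1} y_i) is linear in a.
With a=0 it equals 164; the coefficient of a is -6 (from the two edges through P).
So -6·a + 164 = 2·103 = 206 ⇒ a = -7.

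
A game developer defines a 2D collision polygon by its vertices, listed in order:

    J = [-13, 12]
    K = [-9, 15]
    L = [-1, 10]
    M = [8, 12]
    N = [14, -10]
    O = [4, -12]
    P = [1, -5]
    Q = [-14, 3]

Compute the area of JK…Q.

417

Apply the shoelace (surveyor's) formula: 2A = Σ (x_i·y_{i+1} − x_{i+1}·y_i), indices taken mod 8.
Σ = (-87) + (-75) + (-92) + (-248) + (-128) + (-8) + (-67) + (-129) = -834
Area = |Σ|/2 = 417.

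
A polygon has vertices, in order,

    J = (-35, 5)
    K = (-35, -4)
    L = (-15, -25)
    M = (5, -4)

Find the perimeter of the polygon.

|JK| = √((0)² + (-9)²) = √81 = 9
|KL| = √((20)² + (-21)²) = √841 = 29
|LM| = √((20)² + (21)²) = √841 = 29
|MJ| = √((-40)² + (9)²) = √1681 = 41
Perimeter = 9 + 29 + 29 + 41 = 108.

108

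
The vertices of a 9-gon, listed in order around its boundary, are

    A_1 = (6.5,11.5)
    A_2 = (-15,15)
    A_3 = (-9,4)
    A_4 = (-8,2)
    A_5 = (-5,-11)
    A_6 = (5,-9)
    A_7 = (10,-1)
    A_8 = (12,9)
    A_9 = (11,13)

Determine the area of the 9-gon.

421.5

Apply Gauss's area formula: 2A = Σ (x_i·y_{i+1} − x_{i+1}·y_i), indices taken mod 9.
A_1→A_2: (6.5)(15) − (-15)(11.5) = 270
A_2→A_3: (-15)(4) − (-9)(15) = 75
A_3→A_4: (-9)(2) − (-8)(4) = 14
A_4→A_5: (-8)(-11) − (-5)(2) = 98
A_5→A_6: (-5)(-9) − (5)(-11) = 100
A_6→A_7: (5)(-1) − (10)(-9) = 85
A_7→A_8: (10)(9) − (12)(-1) = 102
A_8→A_9: (12)(13) − (11)(9) = 57
A_9→A_1: (11)(11.5) − (6.5)(13) = 42
Σ = 843
Area = |Σ|/2 = 421.5.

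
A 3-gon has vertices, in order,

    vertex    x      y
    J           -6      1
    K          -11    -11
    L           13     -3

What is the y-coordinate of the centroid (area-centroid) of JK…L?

Apply the shoelace formula. First the cross-terms c_i = x_i·y_{i+1} − x_{i+1}·y_i:
  77, 176, -5  ⇒  2A = 248, A = 124.
Then Σ (y_i + y_{i+1})·c_i = -3224, so ȳ = -3224 / (6·124) = -13/3.

-13/3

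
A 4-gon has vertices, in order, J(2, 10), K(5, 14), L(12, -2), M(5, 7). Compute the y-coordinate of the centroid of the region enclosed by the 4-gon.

113/15

Apply the shoelace (surveyor's) formula. First the cross-terms c_i = x_i·y_{i+1} − x_{i+1}·y_i:
  -22, -178, 94, 36  ⇒  2A = -70, A = -35.
Then Σ (y_i + y_{i+1})·c_i = -1582, so ȳ = -1582 / (6·(-35)) = 113/15.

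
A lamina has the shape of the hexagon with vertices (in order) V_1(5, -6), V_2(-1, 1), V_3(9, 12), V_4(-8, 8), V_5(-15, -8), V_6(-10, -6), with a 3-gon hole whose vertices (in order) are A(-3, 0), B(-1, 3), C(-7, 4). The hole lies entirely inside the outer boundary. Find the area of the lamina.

Outer boundary:
Apply the shoelace (surveyor's) formula: 2A = Σ (x_i·y_{i+1} − x_{i+1}·y_i), indices taken mod 6.
Σ = (-1) + (-21) + (168) + (184) + (10) + (90) = 430
Area = |Σ|/2 = 215.
Hole:
Apply the surveyor's formula: 2A = Σ (x_i·y_{i+1} − x_{i+1}·y_i), indices taken mod 3.
Σ = (-9) + (17) + (12) = 20
Area = |Σ|/2 = 10.
Net area = 215 − 10 = 205.

205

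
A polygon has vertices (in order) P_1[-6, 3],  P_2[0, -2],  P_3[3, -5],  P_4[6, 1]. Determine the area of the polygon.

37.5

Σ = (12) + (6) + (33) + (24) = 75
Area = |Σ|/2 = 37.5.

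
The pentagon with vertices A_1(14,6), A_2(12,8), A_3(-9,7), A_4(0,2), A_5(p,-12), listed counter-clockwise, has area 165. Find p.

Write out the shoelace sum; only the two edges meeting at A_5 involve p:
2·Area = [(0·(-12) − p·2) + (p·6 − 14·(-12))] + 178
       = 4·p + 346 = 330
⇒ p = -4.

-4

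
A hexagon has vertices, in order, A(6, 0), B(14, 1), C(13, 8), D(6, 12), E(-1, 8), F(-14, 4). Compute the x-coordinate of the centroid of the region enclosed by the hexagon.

Apply the shoelace formula. First the cross-terms c_i = x_i·y_{i+1} − x_{i+1}·y_i:
  6, 99, 108, 60, 108, -24  ⇒  2A = 357, A = 178.5.
Then Σ (x_i + x_{i+1})·c_i = 3717, so x̄ = 3717 / (6·178.5) = 59/17.

59/17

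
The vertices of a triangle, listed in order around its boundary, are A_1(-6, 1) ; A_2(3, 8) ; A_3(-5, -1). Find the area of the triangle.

12.5

Apply the shoelace (surveyor's) formula: 2A = Σ (x_i·y_{i+1} − x_{i+1}·y_i), indices taken mod 3.
A_1→A_2: (-6)(8) − (3)(1) = -51
A_2→A_3: (3)(-1) − (-5)(8) = 37
A_3→A_1: (-5)(1) − (-6)(-1) = -11
Σ = -25
Area = |Σ|/2 = 12.5.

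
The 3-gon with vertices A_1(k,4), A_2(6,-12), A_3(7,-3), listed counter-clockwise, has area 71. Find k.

The doubled signed area Σ (x_i y_{i+1} − x_{i+1} y_i) is linear in k.
With k=0 it equals 70; the coefficient of k is -9 (from the two edges through A_1).
So -9·k + 70 = 2·71 = 142 ⇒ k = -8.

-8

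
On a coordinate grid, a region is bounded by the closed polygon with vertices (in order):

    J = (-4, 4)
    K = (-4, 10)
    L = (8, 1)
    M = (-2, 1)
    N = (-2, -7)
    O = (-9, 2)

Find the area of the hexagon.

88.5

Apply the surveyor's formula: 2A = Σ (x_i·y_{i+1} − x_{i+1}·y_i), indices taken mod 6.
Σ = (-24) + (-84) + (10) + (16) + (-67) + (-28) = -177
Area = |Σ|/2 = 88.5.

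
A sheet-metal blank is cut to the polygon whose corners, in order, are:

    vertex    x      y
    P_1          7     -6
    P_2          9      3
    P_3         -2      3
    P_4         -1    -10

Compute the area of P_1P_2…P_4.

Σ = (75) + (33) + (23) + (76) = 207
Area = |Σ|/2 = 103.5.

103.5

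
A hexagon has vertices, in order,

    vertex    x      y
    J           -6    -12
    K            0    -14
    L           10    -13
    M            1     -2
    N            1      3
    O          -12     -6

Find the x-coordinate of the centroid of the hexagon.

-289/216

Apply the shoelace formula. First the cross-terms c_i = x_i·y_{i+1} − x_{i+1}·y_i:
  84, 140, -7, 5, 30, 108  ⇒  2A = 360, A = 180.
Then Σ (x_i + x_{i+1})·c_i = -1445, so x̄ = -1445 / (6·180) = -289/216.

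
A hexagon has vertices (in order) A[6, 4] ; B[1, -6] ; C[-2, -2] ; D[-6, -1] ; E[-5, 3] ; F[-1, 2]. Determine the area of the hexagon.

Σ = (-40) + (-14) + (-10) + (-23) + (-7) + (-16) = -110
Area = |Σ|/2 = 55.

55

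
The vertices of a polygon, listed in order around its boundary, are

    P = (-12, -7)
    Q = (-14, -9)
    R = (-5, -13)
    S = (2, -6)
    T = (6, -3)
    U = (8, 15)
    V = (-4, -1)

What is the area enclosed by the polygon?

Σ = (10) + (137) + (56) + (30) + (114) + (52) + (16) = 415
Area = |Σ|/2 = 207.5.

207.5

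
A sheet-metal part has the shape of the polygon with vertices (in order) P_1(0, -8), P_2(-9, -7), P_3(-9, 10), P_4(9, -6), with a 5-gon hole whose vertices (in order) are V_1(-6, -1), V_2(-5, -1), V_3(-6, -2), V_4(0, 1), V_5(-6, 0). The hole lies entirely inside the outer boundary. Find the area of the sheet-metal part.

161

Outer boundary:
Apply the shoelace formula: 2A = Σ (x_i·y_{i+1} − x_{i+1}·y_i), indices taken mod 4.
Cross-terms: -72, -153, -36, -72  ⇒  Σ = -333
Area = |Σ|/2 = 166.5.
Hole:
Cross-terms: 1, 4, -6, 6, 6  ⇒  Σ = 11
Area = |Σ|/2 = 5.5.
Net area = 166.5 − 5.5 = 161.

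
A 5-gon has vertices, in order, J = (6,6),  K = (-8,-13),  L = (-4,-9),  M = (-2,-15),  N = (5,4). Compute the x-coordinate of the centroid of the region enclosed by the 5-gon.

Apply the shoelace (surveyor's) formula. First the cross-terms c_i = x_i·y_{i+1} − x_{i+1}·y_i:
  -30, 20, 42, 67, 6  ⇒  2A = 105, A = 52.5.
Then Σ (x_i + x_{i+1})·c_i = -165, so x̄ = -165 / (6·52.5) = -11/21.

-11/21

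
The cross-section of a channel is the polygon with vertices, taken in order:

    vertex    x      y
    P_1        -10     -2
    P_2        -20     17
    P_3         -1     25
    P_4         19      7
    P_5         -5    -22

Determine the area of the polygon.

884

Apply the surveyor's formula: 2A = Σ (x_i·y_{i+1} − x_{i+1}·y_i), indices taken mod 5.
Σ = (-210) + (-483) + (-482) + (-383) + (-210) = -1768
Area = |Σ|/2 = 884.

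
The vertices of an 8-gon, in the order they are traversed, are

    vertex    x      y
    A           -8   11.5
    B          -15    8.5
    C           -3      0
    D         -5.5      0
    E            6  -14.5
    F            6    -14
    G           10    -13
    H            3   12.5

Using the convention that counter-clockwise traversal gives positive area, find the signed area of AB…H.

Cross-terms: 104.5, 25.5, 0, 79.75, 3, 62, 164, 134.5  ⇒  Σ = 573.25
Signed area = Σ/2 = 286.625 (positive ⇒ counter-clockwise traversal).

286.625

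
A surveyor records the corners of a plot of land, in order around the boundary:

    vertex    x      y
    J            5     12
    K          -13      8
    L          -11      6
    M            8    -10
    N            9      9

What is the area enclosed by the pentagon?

246.5

J→K: (5)(8) − (-13)(12) = 196
K→L: (-13)(6) − (-11)(8) = 10
L→M: (-11)(-10) − (8)(6) = 62
M→N: (8)(9) − (9)(-10) = 162
N→J: (9)(12) − (5)(9) = 63
Σ = 493
Area = |Σ|/2 = 246.5.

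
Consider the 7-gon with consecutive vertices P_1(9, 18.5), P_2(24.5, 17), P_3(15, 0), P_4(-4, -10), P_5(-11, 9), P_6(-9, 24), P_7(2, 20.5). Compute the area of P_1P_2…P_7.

Apply the surveyor's formula: 2A = Σ (x_i·y_{i+1} − x_{i+1}·y_i), indices taken mod 7.
P_1→P_2: (9)(17) − (24.5)(18.5) = -300.25
P_2→P_3: (24.5)(0) − (15)(17) = -255
P_3→P_4: (15)(-10) − (-4)(0) = -150
P_4→P_5: (-4)(9) − (-11)(-10) = -146
P_5→P_6: (-11)(24) − (-9)(9) = -183
P_6→P_7: (-9)(20.5) − (2)(24) = -232.5
P_7→P_1: (2)(18.5) − (9)(20.5) = -147.5
Σ = -1414.25
Area = |Σ|/2 = 707.125.

707.125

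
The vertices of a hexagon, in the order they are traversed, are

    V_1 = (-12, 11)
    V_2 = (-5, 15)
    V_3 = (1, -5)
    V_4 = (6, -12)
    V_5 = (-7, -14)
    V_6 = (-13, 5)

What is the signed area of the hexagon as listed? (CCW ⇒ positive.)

Cross-terms: -125, 10, 18, -168, -217, -83  ⇒  Σ = -565
Signed area = Σ/2 = -282.5 (negative ⇒ clockwise traversal).

-282.5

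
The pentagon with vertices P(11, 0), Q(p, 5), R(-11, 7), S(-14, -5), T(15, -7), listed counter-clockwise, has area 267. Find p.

3

Write out the shoelace sum; only the two edges meeting at Q involve p:
2·Area = [(11·5 − p·0) + (p·7 − (-11)·5)] + 403
       = 7·p + 513 = 534
⇒ p = 3.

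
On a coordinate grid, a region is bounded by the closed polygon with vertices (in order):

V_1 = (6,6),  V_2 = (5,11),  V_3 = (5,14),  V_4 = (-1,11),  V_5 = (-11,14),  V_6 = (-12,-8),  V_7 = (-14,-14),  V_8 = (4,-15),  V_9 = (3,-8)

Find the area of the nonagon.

442

V_1→V_2: (6)(11) − (5)(6) = 36
V_2→V_3: (5)(14) − (5)(11) = 15
V_3→V_4: (5)(11) − (-1)(14) = 69
V_4→V_5: (-1)(14) − (-11)(11) = 107
V_5→V_6: (-11)(-8) − (-12)(14) = 256
V_6→V_7: (-12)(-14) − (-14)(-8) = 56
V_7→V_8: (-14)(-15) − (4)(-14) = 266
V_8→V_9: (4)(-8) − (3)(-15) = 13
V_9→V_1: (3)(6) − (6)(-8) = 66
Σ = 884
Area = |Σ|/2 = 442.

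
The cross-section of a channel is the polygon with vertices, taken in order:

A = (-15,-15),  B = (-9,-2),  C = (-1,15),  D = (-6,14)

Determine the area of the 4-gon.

67

Apply the shoelace (surveyor's) formula: 2A = Σ (x_i·y_{i+1} − x_{i+1}·y_i), indices taken mod 4.
A→B: (-15)(-2) − (-9)(-15) = -105
B→C: (-9)(15) − (-1)(-2) = -137
C→D: (-1)(14) − (-6)(15) = 76
D→A: (-6)(-15) − (-15)(14) = 300
Σ = 134
Area = |Σ|/2 = 67.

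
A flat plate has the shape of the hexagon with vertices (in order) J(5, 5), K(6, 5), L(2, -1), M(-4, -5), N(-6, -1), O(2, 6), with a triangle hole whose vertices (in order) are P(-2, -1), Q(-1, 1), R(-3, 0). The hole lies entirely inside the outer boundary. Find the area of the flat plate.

Outer boundary:
Σ = (-5) + (-16) + (-14) + (-26) + (-34) + (-20) = -115
Area = |Σ|/2 = 57.5.
Hole:
Apply Gauss's area formula: 2A = Σ (x_i·y_{i+1} − x_{i+1}·y_i), indices taken mod 3.
P→Q: (-2)(1) − (-1)(-1) = -3
Q→R: (-1)(0) − (-3)(1) = 3
R→P: (-3)(-1) − (-2)(0) = 3
Σ = 3
Area = |Σ|/2 = 1.5.
Net area = 57.5 − 1.5 = 56.

56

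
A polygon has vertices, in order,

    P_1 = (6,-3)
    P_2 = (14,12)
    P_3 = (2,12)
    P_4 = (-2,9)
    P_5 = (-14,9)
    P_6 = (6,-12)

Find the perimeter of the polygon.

|P_1P_2| = √((8)² + (15)²) = √289 = 17
|P_2P_3| = √((-12)² + (0)²) = √144 = 12
|P_3P_4| = √((-4)² + (-3)²) = √25 = 5
|P_4P_5| = √((-12)² + (0)²) = √144 = 12
|P_5P_6| = √((20)² + (-21)²) = √841 = 29
|P_6P_1| = √((0)² + (9)²) = √81 = 9
Perimeter = 17 + 12 + 5 + 12 + 29 + 9 = 84.

84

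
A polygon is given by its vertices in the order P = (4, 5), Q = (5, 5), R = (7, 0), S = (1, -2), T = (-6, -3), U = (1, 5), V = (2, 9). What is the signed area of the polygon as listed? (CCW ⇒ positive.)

-61.5

P→Q: (4)(5) − (5)(5) = -5
Q→R: (5)(0) − (7)(5) = -35
R→S: (7)(-2) − (1)(0) = -14
S→T: (1)(-3) − (-6)(-2) = -15
T→U: (-6)(5) − (1)(-3) = -27
U→V: (1)(9) − (2)(5) = -1
V→P: (2)(5) − (4)(9) = -26
Σ = -123
Signed area = Σ/2 = -61.5 (negative ⇒ clockwise traversal).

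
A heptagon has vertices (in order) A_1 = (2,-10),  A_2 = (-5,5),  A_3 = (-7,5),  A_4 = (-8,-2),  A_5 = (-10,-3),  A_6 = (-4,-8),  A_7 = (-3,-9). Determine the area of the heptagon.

Apply the surveyor's formula: 2A = Σ (x_i·y_{i+1} − x_{i+1}·y_i), indices taken mod 7.
Cross-terms: -40, 10, 54, 4, 68, 12, 48  ⇒  Σ = 156
Area = |Σ|/2 = 78.

78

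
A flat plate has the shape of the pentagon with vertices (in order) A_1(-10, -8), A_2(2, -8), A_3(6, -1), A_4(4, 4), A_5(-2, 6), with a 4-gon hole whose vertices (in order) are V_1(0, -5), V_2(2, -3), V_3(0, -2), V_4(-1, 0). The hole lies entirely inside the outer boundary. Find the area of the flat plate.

Outer boundary:
Apply the shoelace (surveyor's) formula: 2A = Σ (x_i·y_{i+1} − x_{i+1}·y_i), indices taken mod 5.
A_1→A_2: (-10)(-8) − (2)(-8) = 96
A_2→A_3: (2)(-1) − (6)(-8) = 46
A_3→A_4: (6)(4) − (4)(-1) = 28
A_4→A_5: (4)(6) − (-2)(4) = 32
A_5→A_1: (-2)(-8) − (-10)(6) = 76
Σ = 278
Area = |Σ|/2 = 139.
Hole:
Σ = (10) + (-4) + (-2) + (5) = 9
Area = |Σ|/2 = 4.5.
Net area = 139 − 4.5 = 134.5.

134.5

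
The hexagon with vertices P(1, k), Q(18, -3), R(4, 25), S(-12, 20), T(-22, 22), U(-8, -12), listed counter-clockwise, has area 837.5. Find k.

-8

Write out the shoelace sum; only the two edges meeting at P involve k:
2·Area = [((-8)·k − 1·(-12)) + (1·(-3) − 18·k)] + 1458
       = -26·k + 1467 = 1675
⇒ k = -8.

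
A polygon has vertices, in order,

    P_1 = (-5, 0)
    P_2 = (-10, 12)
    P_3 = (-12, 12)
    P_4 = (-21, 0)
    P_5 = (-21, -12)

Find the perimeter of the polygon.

|P_1P_2| = √((-5)² + (12)²) = √169 = 13
|P_2P_3| = √((-2)² + (0)²) = √4 = 2
|P_3P_4| = √((-9)² + (-12)²) = √225 = 15
|P_4P_5| = √((0)² + (-12)²) = √144 = 12
|P_5P_1| = √((16)² + (12)²) = √400 = 20
Perimeter = 13 + 2 + 15 + 12 + 20 = 62.

62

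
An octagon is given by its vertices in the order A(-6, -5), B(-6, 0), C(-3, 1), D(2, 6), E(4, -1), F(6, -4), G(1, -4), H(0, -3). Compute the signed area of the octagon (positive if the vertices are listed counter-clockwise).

Σ = (-30) + (-6) + (-20) + (-26) + (-10) + (-20) + (-3) + (-18) = -133
Signed area = Σ/2 = -66.5 (negative ⇒ clockwise traversal).

-66.5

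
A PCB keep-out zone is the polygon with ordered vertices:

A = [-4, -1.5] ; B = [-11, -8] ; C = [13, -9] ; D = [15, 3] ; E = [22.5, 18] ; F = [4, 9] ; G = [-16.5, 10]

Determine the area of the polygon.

Apply the shoelace formula: 2A = Σ (x_i·y_{i+1} − x_{i+1}·y_i), indices taken mod 7.
A→B: (-4)(-8) − (-11)(-1.5) = 15.5
B→C: (-11)(-9) − (13)(-8) = 203
C→D: (13)(3) − (15)(-9) = 174
D→E: (15)(18) − (22.5)(3) = 202.5
E→F: (22.5)(9) − (4)(18) = 130.5
F→G: (4)(10) − (-16.5)(9) = 188.5
G→A: (-16.5)(-1.5) − (-4)(10) = 64.75
Σ = 978.75
Area = |Σ|/2 = 489.375.

489.375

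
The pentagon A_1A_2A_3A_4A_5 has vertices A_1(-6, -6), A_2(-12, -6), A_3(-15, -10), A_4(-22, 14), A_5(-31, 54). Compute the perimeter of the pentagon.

|A_1A_2| = √((-6)² + (0)²) = √36 = 6
|A_2A_3| = √((-3)² + (-4)²) = √25 = 5
|A_3A_4| = √((-7)² + (24)²) = √625 = 25
|A_4A_5| = √((-9)² + (40)²) = √1681 = 41
|A_5A_1| = √((25)² + (-60)²) = √4225 = 65
Perimeter = 6 + 5 + 25 + 41 + 65 = 142.

142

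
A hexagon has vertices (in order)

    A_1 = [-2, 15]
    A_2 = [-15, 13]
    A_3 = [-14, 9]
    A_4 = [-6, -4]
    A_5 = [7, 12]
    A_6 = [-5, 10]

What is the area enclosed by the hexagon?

Apply the shoelace (surveyor's) formula: 2A = Σ (x_i·y_{i+1} − x_{i+1}·y_i), indices taken mod 6.
Σ = (199) + (47) + (110) + (-44) + (130) + (-55) = 387
Area = |Σ|/2 = 193.5.

193.5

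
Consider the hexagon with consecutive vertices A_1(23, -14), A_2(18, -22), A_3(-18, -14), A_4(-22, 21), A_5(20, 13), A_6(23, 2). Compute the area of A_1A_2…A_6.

Apply the surveyor's formula: 2A = Σ (x_i·y_{i+1} − x_{i+1}·y_i), indices taken mod 6.
Σ = (-254) + (-648) + (-686) + (-706) + (-259) + (-368) = -2921
Area = |Σ|/2 = 1460.5.

1460.5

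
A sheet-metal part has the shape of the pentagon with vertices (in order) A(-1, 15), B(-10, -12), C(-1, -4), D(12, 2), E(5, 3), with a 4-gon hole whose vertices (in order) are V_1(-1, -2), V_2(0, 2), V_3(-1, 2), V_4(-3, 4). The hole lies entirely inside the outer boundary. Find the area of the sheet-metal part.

164

Outer boundary:
Apply the shoelace formula: 2A = Σ (x_i·y_{i+1} − x_{i+1}·y_i), indices taken mod 5.
Σ = (162) + (28) + (46) + (26) + (78) = 340
Area = |Σ|/2 = 170.
Hole:
Σ = (-2) + (2) + (2) + (10) = 12
Area = |Σ|/2 = 6.
Net area = 170 − 6 = 164.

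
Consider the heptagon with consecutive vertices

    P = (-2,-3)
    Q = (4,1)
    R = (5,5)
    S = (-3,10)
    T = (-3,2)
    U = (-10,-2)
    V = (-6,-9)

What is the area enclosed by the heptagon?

Cross-terms: 10, 15, 65, 24, 26, 78, 0  ⇒  Σ = 218
Area = |Σ|/2 = 109.

109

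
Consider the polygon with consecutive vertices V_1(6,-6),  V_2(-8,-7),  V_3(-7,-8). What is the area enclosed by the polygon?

Σ = (-90) + (15) + (90) = 15
Area = |Σ|/2 = 7.5.

7.5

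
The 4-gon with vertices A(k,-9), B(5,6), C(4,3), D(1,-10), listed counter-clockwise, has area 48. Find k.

The doubled signed area Σ (x_i y_{i+1} − x_{i+1} y_i) is linear in k.
With k=0 it equals -16; the coefficient of k is 16 (from the two edges through A).
So 16·k + -16 = 2·48 = 96 ⇒ k = 7.

7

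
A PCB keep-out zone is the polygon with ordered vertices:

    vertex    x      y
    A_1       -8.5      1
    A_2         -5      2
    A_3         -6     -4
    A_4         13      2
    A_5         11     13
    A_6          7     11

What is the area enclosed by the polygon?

Apply the shoelace formula: 2A = Σ (x_i·y_{i+1} − x_{i+1}·y_i), indices taken mod 6.
Cross-terms: -12, 32, 40, 147, 30, 100.5  ⇒  Σ = 337.5
Area = |Σ|/2 = 168.75.

168.75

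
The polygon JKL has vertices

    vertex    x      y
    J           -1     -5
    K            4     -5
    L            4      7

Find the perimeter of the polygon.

|JK| = √((5)² + (0)²) = √25 = 5
|KL| = √((0)² + (12)²) = √144 = 12
|LJ| = √((-5)² + (-12)²) = √169 = 13
Perimeter = 5 + 12 + 13 = 30.

30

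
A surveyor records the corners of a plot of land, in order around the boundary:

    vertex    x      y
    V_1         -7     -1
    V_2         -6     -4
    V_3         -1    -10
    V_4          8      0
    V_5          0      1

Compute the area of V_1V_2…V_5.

86.5

Apply the shoelace formula: 2A = Σ (x_i·y_{i+1} − x_{i+1}·y_i), indices taken mod 5.
Σ = (22) + (56) + (80) + (8) + (7) = 173
Area = |Σ|/2 = 86.5.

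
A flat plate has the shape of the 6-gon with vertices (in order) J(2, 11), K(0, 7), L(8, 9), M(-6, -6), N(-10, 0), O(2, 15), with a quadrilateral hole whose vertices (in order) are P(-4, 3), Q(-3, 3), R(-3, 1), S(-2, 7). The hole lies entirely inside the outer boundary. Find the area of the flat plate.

124

Outer boundary:
Apply Gauss's area formula: 2A = Σ (x_i·y_{i+1} − x_{i+1}·y_i), indices taken mod 6.
J→K: (2)(7) − (0)(11) = 14
K→L: (0)(9) − (8)(7) = -56
L→M: (8)(-6) − (-6)(9) = 6
M→N: (-6)(0) − (-10)(-6) = -60
N→O: (-10)(15) − (2)(0) = -150
O→J: (2)(11) − (2)(15) = -8
Σ = -254
Area = |Σ|/2 = 127.
Hole:
P→Q: (-4)(3) − (-3)(3) = -3
Q→R: (-3)(1) − (-3)(3) = 6
R→S: (-3)(7) − (-2)(1) = -19
S→P: (-2)(3) − (-4)(7) = 22
Σ = 6
Area = |Σ|/2 = 3.
Net area = 127 − 3 = 124.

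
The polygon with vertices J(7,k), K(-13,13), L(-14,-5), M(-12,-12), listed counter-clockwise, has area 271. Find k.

12

The doubled signed area Σ (x_i y_{i+1} − x_{i+1} y_i) is linear in k.
With k=0 it equals 530; the coefficient of k is 1 (from the two edges through J).
So 1·k + 530 = 2·271 = 542 ⇒ k = 12.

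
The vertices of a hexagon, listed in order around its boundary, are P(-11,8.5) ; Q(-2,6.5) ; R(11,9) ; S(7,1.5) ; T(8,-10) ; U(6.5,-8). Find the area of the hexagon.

152.125

P→Q: (-11)(6.5) − (-2)(8.5) = -54.5
Q→R: (-2)(9) − (11)(6.5) = -89.5
R→S: (11)(1.5) − (7)(9) = -46.5
S→T: (7)(-10) − (8)(1.5) = -82
T→U: (8)(-8) − (6.5)(-10) = 1
U→P: (6.5)(8.5) − (-11)(-8) = -32.75
Σ = -304.25
Area = |Σ|/2 = 152.125.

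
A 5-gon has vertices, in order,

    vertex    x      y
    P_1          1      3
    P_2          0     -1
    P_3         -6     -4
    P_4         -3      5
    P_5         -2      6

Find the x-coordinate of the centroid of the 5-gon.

Apply the surveyor's formula. First the cross-terms c_i = x_i·y_{i+1} − x_{i+1}·y_i:
  -1, -6, -42, -8, -12  ⇒  2A = -69, A = -34.5.
Then Σ (x_i + x_{i+1})·c_i = 465, so x̄ = 465 / (6·(-34.5)) = -155/69.

-155/69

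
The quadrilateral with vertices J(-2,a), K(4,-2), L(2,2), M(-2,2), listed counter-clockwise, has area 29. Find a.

-5

Write out the shoelace sum; only the two edges meeting at J involve a:
2·Area = [((-2)·a − (-2)·2) + ((-2)·(-2) − 4·a)] + 20
       = -6·a + 28 = 58
⇒ a = -5.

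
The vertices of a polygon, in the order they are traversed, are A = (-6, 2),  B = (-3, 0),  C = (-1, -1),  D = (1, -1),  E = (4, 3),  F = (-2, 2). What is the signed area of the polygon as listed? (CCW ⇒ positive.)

A→B: (-6)(0) − (-3)(2) = 6
B→C: (-3)(-1) − (-1)(0) = 3
C→D: (-1)(-1) − (1)(-1) = 2
D→E: (1)(3) − (4)(-1) = 7
E→F: (4)(2) − (-2)(3) = 14
F→A: (-2)(2) − (-6)(2) = 8
Σ = 40
Signed area = Σ/2 = 20 (positive ⇒ counter-clockwise traversal).

20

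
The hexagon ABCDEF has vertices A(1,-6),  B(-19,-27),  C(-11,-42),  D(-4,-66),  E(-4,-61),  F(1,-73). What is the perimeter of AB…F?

156

|AB| = √((-20)² + (-21)²) = √841 = 29
|BC| = √((8)² + (-15)²) = √289 = 17
|CD| = √((7)² + (-24)²) = √625 = 25
|DE| = √((0)² + (5)²) = √25 = 5
|EF| = √((5)² + (-12)²) = √169 = 13
|FA| = √((0)² + (67)²) = √4489 = 67
Perimeter = 29 + 17 + 25 + 5 + 13 + 67 = 156.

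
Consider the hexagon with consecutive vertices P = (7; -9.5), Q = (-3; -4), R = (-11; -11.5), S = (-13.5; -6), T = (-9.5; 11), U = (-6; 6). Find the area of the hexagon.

168.375

Apply the shoelace (surveyor's) formula: 2A = Σ (x_i·y_{i+1} − x_{i+1}·y_i), indices taken mod 6.
P→Q: (7)(-4) − (-3)(-9.5) = -56.5
Q→R: (-3)(-11.5) − (-11)(-4) = -9.5
R→S: (-11)(-6) − (-13.5)(-11.5) = -89.25
S→T: (-13.5)(11) − (-9.5)(-6) = -205.5
T→U: (-9.5)(6) − (-6)(11) = 9
U→P: (-6)(-9.5) − (7)(6) = 15
Σ = -336.75
Area = |Σ|/2 = 168.375.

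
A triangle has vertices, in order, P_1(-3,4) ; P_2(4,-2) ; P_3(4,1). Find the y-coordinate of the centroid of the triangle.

Apply the shoelace formula. First the cross-terms c_i = x_i·y_{i+1} − x_{i+1}·y_i:
  -10, 12, 19  ⇒  2A = 21, A = 10.5.
Then Σ (y_i + y_{i+1})·c_i = 63, so ȳ = 63 / (6·10.5) = 1.

1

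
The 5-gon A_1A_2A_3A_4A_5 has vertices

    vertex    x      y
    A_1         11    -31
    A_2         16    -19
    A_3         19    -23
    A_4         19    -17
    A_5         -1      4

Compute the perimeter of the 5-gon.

|A_1A_2| = √((5)² + (12)²) = √169 = 13
|A_2A_3| = √((3)² + (-4)²) = √25 = 5
|A_3A_4| = √((0)² + (6)²) = √36 = 6
|A_4A_5| = √((-20)² + (21)²) = √841 = 29
|A_5A_1| = √((12)² + (-35)²) = √1369 = 37
Perimeter = 13 + 5 + 6 + 29 + 37 = 90.

90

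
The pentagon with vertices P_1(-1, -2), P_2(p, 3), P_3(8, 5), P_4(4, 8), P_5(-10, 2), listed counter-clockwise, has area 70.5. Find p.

The doubled signed area Σ (x_i y_{i+1} − x_{i+1} y_i) is linear in p.
With p=0 it equals 127; the coefficient of p is 7 (from the two edges through P_2).
So 7·p + 127 = 2·70.5 = 141 ⇒ p = 2.

2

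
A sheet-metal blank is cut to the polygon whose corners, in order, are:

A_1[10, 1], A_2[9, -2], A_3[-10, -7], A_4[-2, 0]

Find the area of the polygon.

64

Σ = (-29) + (-83) + (-14) + (-2) = -128
Area = |Σ|/2 = 64.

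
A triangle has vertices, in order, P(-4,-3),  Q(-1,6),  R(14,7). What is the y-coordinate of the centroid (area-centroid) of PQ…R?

Apply the shoelace formula. First the cross-terms c_i = x_i·y_{i+1} − x_{i+1}·y_i:
  -27, -91, -14  ⇒  2A = -132, A = -66.
Then Σ (y_i + y_{i+1})·c_i = -1320, so ȳ = -1320 / (6·(-66)) = 10/3.

10/3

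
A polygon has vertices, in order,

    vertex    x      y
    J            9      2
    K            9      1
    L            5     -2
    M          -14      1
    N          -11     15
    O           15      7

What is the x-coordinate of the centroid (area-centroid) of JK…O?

Apply the surveyor's formula. First the cross-terms c_i = x_i·y_{i+1} − x_{i+1}·y_i:
  -9, -23, -23, -199, -302, -33  ⇒  2A = -589, A = -294.5.
Then Σ (x_i + x_{i+1})·c_i = 2698, so x̄ = 2698 / (6·(-294.5)) = -142/93.

-142/93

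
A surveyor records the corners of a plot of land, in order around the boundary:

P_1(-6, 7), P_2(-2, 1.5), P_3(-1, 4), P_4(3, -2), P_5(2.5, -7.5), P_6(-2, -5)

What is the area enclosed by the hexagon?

50.25

Apply the surveyor's formula: 2A = Σ (x_i·y_{i+1} − x_{i+1}·y_i), indices taken mod 6.
Σ = (5) + (-6.5) + (-10) + (-17.5) + (-27.5) + (-44) = -100.5
Area = |Σ|/2 = 50.25.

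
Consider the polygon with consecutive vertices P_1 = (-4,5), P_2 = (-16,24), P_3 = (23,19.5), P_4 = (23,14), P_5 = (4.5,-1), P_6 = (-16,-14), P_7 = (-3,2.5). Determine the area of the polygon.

Σ = (-16) + (-864) + (-126.5) + (-86) + (-79) + (-82) + (-5) = -1258.5
Area = |Σ|/2 = 629.25.

629.25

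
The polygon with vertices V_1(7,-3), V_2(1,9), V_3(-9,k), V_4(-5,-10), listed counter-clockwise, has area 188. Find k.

9

The doubled signed area Σ (x_i y_{i+1} − x_{i+1} y_i) is linear in k.
With k=0 it equals 322; the coefficient of k is 6 (from the two edges through V_3).
So 6·k + 322 = 2·188 = 376 ⇒ k = 9.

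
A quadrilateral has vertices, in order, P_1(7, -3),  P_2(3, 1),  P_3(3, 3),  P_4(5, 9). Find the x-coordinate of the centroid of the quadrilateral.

Apply the shoelace formula. First the cross-terms c_i = x_i·y_{i+1} − x_{i+1}·y_i:
  16, 6, 12, -78  ⇒  2A = -44, A = -22.
Then Σ (x_i + x_{i+1})·c_i = -644, so x̄ = -644 / (6·(-22)) = 161/33.

161/33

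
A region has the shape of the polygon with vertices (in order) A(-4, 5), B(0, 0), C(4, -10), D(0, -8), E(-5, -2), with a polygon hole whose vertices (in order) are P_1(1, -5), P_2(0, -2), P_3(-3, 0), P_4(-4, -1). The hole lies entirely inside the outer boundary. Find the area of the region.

Outer boundary:
Apply the shoelace (surveyor's) formula: 2A = Σ (x_i·y_{i+1} − x_{i+1}·y_i), indices taken mod 5.
Σ = (0) + (0) + (-32) + (-40) + (-33) = -105
Area = |Σ|/2 = 52.5.
Hole:
Apply the surveyor's formula: 2A = Σ (x_i·y_{i+1} − x_{i+1}·y_i), indices taken mod 4.
Cross-terms: -2, -6, 3, 21  ⇒  Σ = 16
Area = |Σ|/2 = 8.
Net area = 52.5 − 8 = 44.5.

44.5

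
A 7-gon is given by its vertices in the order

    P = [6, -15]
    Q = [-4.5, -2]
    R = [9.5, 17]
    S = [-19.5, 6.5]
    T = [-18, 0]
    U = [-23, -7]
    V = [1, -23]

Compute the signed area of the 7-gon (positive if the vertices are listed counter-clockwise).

Cross-terms: -79.5, -57.5, 393.25, 117, 126, 536, 123  ⇒  Σ = 1158.25
Signed area = Σ/2 = 579.125 (positive ⇒ counter-clockwise traversal).

579.125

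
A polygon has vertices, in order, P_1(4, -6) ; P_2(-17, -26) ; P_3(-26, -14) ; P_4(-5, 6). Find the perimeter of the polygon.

88

|P_1P_2| = √((-21)² + (-20)²) = √841 = 29
|P_2P_3| = √((-9)² + (12)²) = √225 = 15
|P_3P_4| = √((21)² + (20)²) = √841 = 29
|P_4P_1| = √((9)² + (-12)²) = √225 = 15
Perimeter = 29 + 15 + 29 + 15 = 88.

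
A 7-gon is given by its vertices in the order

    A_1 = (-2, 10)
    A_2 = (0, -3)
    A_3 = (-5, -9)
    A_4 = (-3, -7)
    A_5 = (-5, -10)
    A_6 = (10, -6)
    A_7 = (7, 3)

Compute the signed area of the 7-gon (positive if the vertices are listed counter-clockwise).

136

Cross-terms: 6, -15, 8, -5, 130, 72, 76  ⇒  Σ = 272
Signed area = Σ/2 = 136 (positive ⇒ counter-clockwise traversal).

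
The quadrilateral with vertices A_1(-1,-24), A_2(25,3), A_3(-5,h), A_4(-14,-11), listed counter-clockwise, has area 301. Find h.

The doubled signed area Σ (x_i y_{i+1} − x_{i+1} y_i) is linear in h.
With h=0 it equals 992; the coefficient of h is 39 (from the two edges through A_3).
So 39·h + 992 = 2·301 = 602 ⇒ h = -10.

-10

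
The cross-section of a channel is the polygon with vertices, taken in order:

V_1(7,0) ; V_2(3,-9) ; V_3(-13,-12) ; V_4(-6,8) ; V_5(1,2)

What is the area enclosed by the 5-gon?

Apply the surveyor's formula: 2A = Σ (x_i·y_{i+1} − x_{i+1}·y_i), indices taken mod 5.
Cross-terms: -63, -153, -176, -20, -14  ⇒  Σ = -426
Area = |Σ|/2 = 213.

213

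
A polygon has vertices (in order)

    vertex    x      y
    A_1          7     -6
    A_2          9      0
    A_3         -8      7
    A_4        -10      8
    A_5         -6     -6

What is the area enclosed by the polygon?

154.5

Σ = (54) + (63) + (6) + (108) + (78) = 309
Area = |Σ|/2 = 154.5.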